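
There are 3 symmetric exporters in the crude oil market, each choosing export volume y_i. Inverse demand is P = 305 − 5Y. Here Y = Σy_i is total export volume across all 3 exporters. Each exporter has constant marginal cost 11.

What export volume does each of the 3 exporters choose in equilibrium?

14.7

A representative exporter's profit is π_i = y_i(305 − 5Y) − 11y_i, with Y = y_i + Σ_{j≠i} y_j.
First-order condition: 294 − 10y_i − 5Σ_{j≠i} y_j = 0.
Imposing symmetry (y_j = y for all j) turns Σ_{j≠i} y_j into 2y, so 294 = 20y and y = 14.7.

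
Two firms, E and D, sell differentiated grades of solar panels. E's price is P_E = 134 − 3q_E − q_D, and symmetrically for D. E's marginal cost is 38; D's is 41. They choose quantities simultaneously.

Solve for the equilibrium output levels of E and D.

Firm E's profit: π = q_E(134 − 3q_E − q_D) − 38q_E.
∂π/∂q_E = 96 − 6q_E − q_D = 0 ⇒ q_E = 16 − (1/6)q_D.
Similarly q_D = 15.5 − (1/6)q_E.
Substituting the second reaction function into the first: q_E = 16 − (1/6)(15.5 − (1/6)q_E), which gives (35/36)q_E = 161/12 ⇒ q_E = 13.8.
Then q_D = 15.5 − (1/6)·13.8 = 13.2.

13.8, 13.2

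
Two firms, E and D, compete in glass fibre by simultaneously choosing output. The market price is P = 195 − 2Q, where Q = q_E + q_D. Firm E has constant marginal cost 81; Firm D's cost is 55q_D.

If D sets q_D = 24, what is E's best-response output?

16.5

Firm E's profit: π = q_E(195 − 2(q_E + q_D)) − 81q_E.
∂π/∂q_E = 114 − 4q_E − 2q_D = 0, so q_E = 28.5 − 0.5q_D.
At q_D = 24: q_E = 28.5 − 0.5·24 = 16.5.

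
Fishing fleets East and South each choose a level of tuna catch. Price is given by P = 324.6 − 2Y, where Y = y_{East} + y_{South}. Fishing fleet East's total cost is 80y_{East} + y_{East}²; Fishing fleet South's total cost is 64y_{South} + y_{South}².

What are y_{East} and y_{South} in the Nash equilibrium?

29.575, 33.575

Fishing fleet East's profit: π = y_{East}(324.6 − 2(y_{East} + y_{South})) − 80y_{East} − y_{East}².
∂π/∂y_{East} = 244.6 − 6y_{East} − 2y_{South} = 0, so y_{East} = 1223/30 − (1/3)y_{South}.
By the same steps for South: y_{South} = 1303/30 − (1/3)y_{East}.
Plugging y_{South} into East's best response: y_{East} = 1223/30 − (1/3)(1303/30 − (1/3)y_{East}) ⇒ (8/9)y_{East} = 1183/45, so y_{East} = 29.575.
Then y_{South} = 1303/30 − (1/3)·29.575 = 33.575.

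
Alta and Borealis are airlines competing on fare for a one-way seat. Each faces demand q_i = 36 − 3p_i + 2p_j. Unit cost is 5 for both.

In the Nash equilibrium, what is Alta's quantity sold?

Alta's profit: π = (p_{Alta} − 5)(36 − 3p_{Alta} + 2p_{Borealis}).
∂π/∂p_{Alta} = 51 − 6p_{Alta} + 2p_{Borealis} = 0 ⇒ p_{Alta} = 8.5 + (1/3)p_{Borealis}.
Setting p_{Alta} = p_{Borealis} in the reaction function: p_{Alta} = 8.5 + (1/3)p_{Alta}, so p_{Alta} = 8.5 / (2/3) = 12.75.
q_{Alta} = 36 − 3·12.75 + 2·12.75 = 23.25.

23.25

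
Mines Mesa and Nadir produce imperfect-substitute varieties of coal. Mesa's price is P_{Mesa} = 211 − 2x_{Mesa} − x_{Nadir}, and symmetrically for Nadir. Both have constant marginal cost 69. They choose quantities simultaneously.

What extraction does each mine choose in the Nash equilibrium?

28.4

Mine Mesa's profit: π = x_{Mesa}(211 − 2x_{Mesa} − x_{Nadir}) − 69x_{Mesa}.
∂π/∂x_{Mesa} = 142 − 4x_{Mesa} − x_{Nadir} = 0 ⇒ x_{Mesa} = 35.5 − 0.25x_{Nadir}.
By symmetry x_{Nadir} = x_{Mesa}; substituting into the reaction function, 1.25x_{Mesa} = 35.5 and x_{Mesa} = 28.4.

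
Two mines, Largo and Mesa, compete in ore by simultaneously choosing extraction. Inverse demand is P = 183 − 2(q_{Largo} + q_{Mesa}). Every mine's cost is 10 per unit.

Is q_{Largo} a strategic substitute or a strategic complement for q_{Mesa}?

strategic substitutes

Mine Largo's profit: π = q_{Largo}(183 − 2(q_{Largo} + q_{Mesa})) − 10q_{Largo}.
∂π/∂q_{Largo} = 173 − 4q_{Largo} − 2q_{Mesa} = 0, so q_{Largo} = 43.25 − 0.5q_{Mesa}.
The best-response slope dq_{Largo}/dq_{Mesa} = −0.5 < 0: the reaction function is downward-sloping, so the choices are strategic substitutes.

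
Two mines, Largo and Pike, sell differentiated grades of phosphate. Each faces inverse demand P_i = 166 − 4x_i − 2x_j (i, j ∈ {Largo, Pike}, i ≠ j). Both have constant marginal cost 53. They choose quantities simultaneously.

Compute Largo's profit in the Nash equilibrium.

Mine Largo's profit: π = x_{Largo}(166 − 4x_{Largo} − 2x_{Pike}) − 53x_{Largo}.
∂π/∂x_{Largo} = 113 − 8x_{Largo} − 2x_{Pike} = 0 ⇒ x_{Largo} = 14.125 − 0.25x_{Pike}.
By symmetry x_{Pike} = x_{Largo}; substituting into the reaction function, 1.25x_{Largo} = 14.125 and x_{Largo} = 11.3.
P_{Largo} = 166 − 4·11.3 − 2·11.3 = 98.2.
Profit = (98.2 − 53)·11.3 = 510.76.

510.76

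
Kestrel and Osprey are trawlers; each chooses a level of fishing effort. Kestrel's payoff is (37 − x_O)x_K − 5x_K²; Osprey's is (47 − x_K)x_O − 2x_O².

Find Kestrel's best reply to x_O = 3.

3.4

Expanding Kestrel's payoff: 37x_K − x_Ox_K − 5x_K².
∂π/∂x_K = 37 − x_O − 10x_K = 0, so x_K = 3.7 − 0.1x_O.
At x_O = 3: x_K = 3.7 − 0.1·3 = 3.4.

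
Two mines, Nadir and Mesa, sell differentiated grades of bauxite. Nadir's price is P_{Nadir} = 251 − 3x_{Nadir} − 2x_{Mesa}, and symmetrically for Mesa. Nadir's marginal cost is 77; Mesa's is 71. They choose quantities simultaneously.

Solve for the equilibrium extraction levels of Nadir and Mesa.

21.375, 22.875

Mine Nadir's profit: π = x_{Nadir}(251 − 3x_{Nadir} − 2x_{Mesa}) − 77x_{Nadir}.
∂π/∂x_{Nadir} = 174 − 6x_{Nadir} − 2x_{Mesa} = 0 ⇒ x_{Nadir} = 29 − (1/3)x_{Mesa}.
Similarly x_{Mesa} = 30 − (1/3)x_{Nadir}.
Solving the two reaction functions simultaneously: (1 − (−1/3)(−1/3))x_{Nadir} = 29 − (1/3)·30, so (8/9)x_{Nadir} = 19 and x_{Nadir} = 21.375.
Then x_{Mesa} = 30 − (1/3)·21.375 = 22.875.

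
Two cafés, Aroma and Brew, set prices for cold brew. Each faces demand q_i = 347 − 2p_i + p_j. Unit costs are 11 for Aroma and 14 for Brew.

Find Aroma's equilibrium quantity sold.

224.8

Aroma's profit: π = (p_{Aroma} − 11)(347 − 2p_{Aroma} + p_{Brew}).
∂π/∂p_{Aroma} = 369 − 4p_{Aroma} + p_{Brew} = 0 ⇒ p_{Aroma} = 92.25 + 0.25p_{Brew}.
Similarly p_{Brew} = 93.75 + 0.25p_{Aroma}.
Solving the two reaction functions simultaneously: (1 − (0.25)(0.25))p_{Aroma} = 92.25 + 0.25·93.75, so 0.9375p_{Aroma} = 115.6875 and p_{Aroma} = 123.4.
Then p_{Brew} = 93.75 + 0.25·123.4 = 124.6.
q_{Aroma} = 347 − 2·123.4 + 124.6 = 224.8.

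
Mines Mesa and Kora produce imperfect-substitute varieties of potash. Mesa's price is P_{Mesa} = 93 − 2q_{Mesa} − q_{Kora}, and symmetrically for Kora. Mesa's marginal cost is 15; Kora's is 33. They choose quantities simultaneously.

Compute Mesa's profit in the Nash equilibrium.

Mine Mesa's profit: π = q_{Mesa}(93 − 2q_{Mesa} − q_{Kora}) − 15q_{Mesa}.
∂π/∂q_{Mesa} = 78 − 4q_{Mesa} − q_{Kora} = 0 ⇒ q_{Mesa} = 19.5 − 0.25q_{Kora}.
Similarly q_{Kora} = 15 − 0.25q_{Mesa}.
Solving the two reaction functions simultaneously: (1 − (−0.25)(−0.25))q_{Mesa} = 19.5 − 0.25·15, so 0.9375q_{Mesa} = 15.75 and q_{Mesa} = 16.8.
Then q_{Kora} = 15 − 0.25·16.8 = 10.8.
P_{Mesa} = 93 − 2·16.8 − 10.8 = 48.6.
Profit = (48.6 − 15)·16.8 = 564.48.

564.48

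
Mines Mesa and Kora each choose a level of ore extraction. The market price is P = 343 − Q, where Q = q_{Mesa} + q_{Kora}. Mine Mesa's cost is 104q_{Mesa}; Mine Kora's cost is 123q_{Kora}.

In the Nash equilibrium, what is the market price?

190

Mine Mesa's profit: π = q_{Mesa}(343 − (q_{Mesa} + q_{Kora})) − 104q_{Mesa}.
∂π/∂q_{Mesa} = 239 − 2q_{Mesa} − q_{Kora} = 0, so q_{Mesa} = 119.5 − 0.5q_{Kora}.
By the same steps for Kora: q_{Kora} = 110 − 0.5q_{Mesa}.
Substituting the second reaction function into the first: q_{Mesa} = 119.5 − 0.5(110 − 0.5q_{Mesa}), which gives 0.75q_{Mesa} = 64.5 ⇒ q_{Mesa} = 86.
Then q_{Kora} = 110 − 0.5·86 = 67.
Equilibrium price: P = 343 − 153 = 190.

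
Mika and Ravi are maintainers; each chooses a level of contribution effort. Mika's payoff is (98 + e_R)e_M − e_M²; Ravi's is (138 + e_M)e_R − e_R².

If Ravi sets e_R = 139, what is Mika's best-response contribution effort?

118.5

Expanding Mika's payoff: 98e_M + e_Re_M − e_M².
∂π/∂e_M = 98 + e_R − 2e_M = 0, so e_M = 49 + 0.5e_R.
At e_R = 139: e_M = 49 + 0.5·139 = 118.5.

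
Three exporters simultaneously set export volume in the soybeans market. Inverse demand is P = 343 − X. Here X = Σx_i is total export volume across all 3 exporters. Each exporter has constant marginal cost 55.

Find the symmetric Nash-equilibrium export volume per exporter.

72

A representative exporter's profit is π_i = x_i(343 − X) − 55x_i, with X = x_i + Σ_{j≠i} x_j.
First-order condition: 288 − 2x_i − Σ_{j≠i} x_j = 0.
Imposing symmetry (x_j = x for all j) turns Σ_{j≠i} x_j into 2x, so 288 = 4x and x = 72.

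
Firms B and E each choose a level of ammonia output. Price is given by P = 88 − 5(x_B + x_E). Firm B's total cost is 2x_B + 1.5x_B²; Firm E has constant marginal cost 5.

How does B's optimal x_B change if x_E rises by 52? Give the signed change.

-20

Firm B's profit: π = x_B(88 − 5(x_B + x_E)) − 2x_B − 1.5x_B².
∂π/∂x_B = 86 − 13x_B − 5x_E = 0, so x_B = 86/13 − (5/13)x_E.
The reaction-function slope is −5/13, so a 52-unit rise in x_E moves x_B by −5/13 × 52 = −20. B's best response falls — the actions are strategic substitutes.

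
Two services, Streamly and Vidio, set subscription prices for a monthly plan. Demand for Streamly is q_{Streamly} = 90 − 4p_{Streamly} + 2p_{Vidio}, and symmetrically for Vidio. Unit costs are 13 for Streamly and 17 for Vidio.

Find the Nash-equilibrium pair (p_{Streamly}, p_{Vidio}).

Streamly's profit: π = (p_{Streamly} − 13)(90 − 4p_{Streamly} + 2p_{Vidio}).
∂π/∂p_{Streamly} = 142 − 8p_{Streamly} + 2p_{Vidio} = 0 ⇒ p_{Streamly} = 17.75 + 0.25p_{Vidio}.
Similarly p_{Vidio} = 19.75 + 0.25p_{Streamly}.
Solving the two reaction functions simultaneously: (1 − (0.25)(0.25))p_{Streamly} = 17.75 + 0.25·19.75, so 0.9375p_{Streamly} = 22.6875 and p_{Streamly} = 24.2.
Then p_{Vidio} = 19.75 + 0.25·24.2 = 25.8.

24.2, 25.8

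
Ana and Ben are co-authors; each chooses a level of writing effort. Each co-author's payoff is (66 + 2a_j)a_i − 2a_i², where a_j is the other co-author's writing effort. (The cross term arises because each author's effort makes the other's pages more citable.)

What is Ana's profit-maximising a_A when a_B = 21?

27

Ana's payoff is (66 + 2a_B)a_A − 2a_A².
∂π/∂a_A = 66 + 2a_B − 4a_A = 0, so a_A = 16.5 + 0.5a_B.
At a_B = 21: a_A = 16.5 + 0.5·21 = 27.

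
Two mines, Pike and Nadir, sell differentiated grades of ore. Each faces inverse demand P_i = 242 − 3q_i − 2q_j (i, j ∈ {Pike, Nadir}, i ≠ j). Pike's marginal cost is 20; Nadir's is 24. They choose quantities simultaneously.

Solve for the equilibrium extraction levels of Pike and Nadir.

28, 27

Mine Pike's profit: π = q_{Pike}(242 − 3q_{Pike} − 2q_{Nadir}) − 20q_{Pike}.
∂π/∂q_{Pike} = 222 − 6q_{Pike} − 2q_{Nadir} = 0 ⇒ q_{Pike} = 37 − (1/3)q_{Nadir}.
Similarly q_{Nadir} = 109/3 − (1/3)q_{Pike}.
Substituting the second reaction function into the first: q_{Pike} = 37 − (1/3)(109/3 − (1/3)q_{Pike}), which gives (8/9)q_{Pike} = 224/9 ⇒ q_{Pike} = 28.
Then q_{Nadir} = 109/3 − (1/3)·28 = 27.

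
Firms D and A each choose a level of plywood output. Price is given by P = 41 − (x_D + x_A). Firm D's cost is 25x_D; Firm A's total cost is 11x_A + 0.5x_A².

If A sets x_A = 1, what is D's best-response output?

Firm D's profit: π = x_D(41 − (x_D + x_A)) − 25x_D.
∂π/∂x_D = 16 − 2x_D − x_A = 0, so x_D = 8 − 0.5x_A.
At x_A = 1: x_D = 8 − 0.5·1 = 7.5.

7.5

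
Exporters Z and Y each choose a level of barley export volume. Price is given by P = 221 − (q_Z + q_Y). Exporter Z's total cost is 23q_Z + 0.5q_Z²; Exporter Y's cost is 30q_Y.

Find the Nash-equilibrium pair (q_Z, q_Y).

41, 75

Exporter Z's profit: π = q_Z(221 − (q_Z + q_Y)) − 23q_Z − 0.5q_Z².
∂π/∂q_Z = 198 − 3q_Z − q_Y = 0, so q_Z = 66 − (1/3)q_Y.
For Y: ∂π/∂q_Y = 191 − 2q_Y − q_Z = 0 ⇒ q_Y = 95.5 − 0.5q_Z.
Solving the two reaction functions simultaneously: (1 − (−1/3)(−0.5))q_Z = 66 − (1/3)·95.5, so (5/6)q_Z = 205/6 and q_Z = 41.
Then q_Y = 95.5 − 0.5·41 = 75.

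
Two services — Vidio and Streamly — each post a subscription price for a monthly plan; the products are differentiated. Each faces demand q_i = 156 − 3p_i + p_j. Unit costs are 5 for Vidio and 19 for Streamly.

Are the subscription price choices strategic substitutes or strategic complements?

strategic complements

Vidio's profit: π = (p_{Vidio} − 5)(156 − 3p_{Vidio} + p_{Streamly}).
∂π/∂p_{Vidio} = 171 − 6p_{Vidio} + p_{Streamly} = 0 ⇒ p_{Vidio} = 28.5 + (1/6)p_{Streamly}.
The best-response slope dp_{Vidio}/dp_{Streamly} = 1/6 > 0: the reaction function is upward-sloping, so the choices are strategic complements.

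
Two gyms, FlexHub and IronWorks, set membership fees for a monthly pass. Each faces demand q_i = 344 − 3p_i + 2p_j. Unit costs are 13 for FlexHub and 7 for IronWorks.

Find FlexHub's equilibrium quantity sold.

FlexHub's profit: π = (p_{FlexHub} − 13)(344 − 3p_{FlexHub} + 2p_{IronWorks}).
∂π/∂p_{FlexHub} = 383 − 6p_{FlexHub} + 2p_{IronWorks} = 0 ⇒ p_{FlexHub} = 383/6 + (1/3)p_{IronWorks}.
Similarly p_{IronWorks} = 365/6 + (1/3)p_{FlexHub}.
Plugging p_{IronWorks} into FlexHub's best response: p_{FlexHub} = 383/6 + (1/3)(365/6 + (1/3)p_{FlexHub}) ⇒ (8/9)p_{FlexHub} = 757/9, so p_{FlexHub} = 94.625.
Then p_{IronWorks} = 365/6 + (1/3)·94.625 = 92.375.
q_{FlexHub} = 344 − 3·94.625 + 2·92.375 = 244.875.

244.875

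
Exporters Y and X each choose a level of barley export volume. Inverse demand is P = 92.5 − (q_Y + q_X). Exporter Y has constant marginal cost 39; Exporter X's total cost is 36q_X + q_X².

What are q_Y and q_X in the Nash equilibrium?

22.5, 8.5

Exporter Y's profit: π = q_Y(92.5 − (q_Y + q_X)) − 39q_Y.
∂π/∂q_Y = 53.5 − 2q_Y − q_X = 0, so q_Y = 26.75 − 0.5q_X.
For X: ∂π/∂q_X = 56.5 − 4q_X − q_Y = 0 ⇒ q_X = 14.125 − 0.25q_Y.
Solving the two reaction functions simultaneously: (1 − (−0.5)(−0.25))q_Y = 26.75 − 0.5·14.125, so 0.875q_Y = 19.6875 and q_Y = 22.5.
Then q_X = 14.125 − 0.25·22.5 = 8.5.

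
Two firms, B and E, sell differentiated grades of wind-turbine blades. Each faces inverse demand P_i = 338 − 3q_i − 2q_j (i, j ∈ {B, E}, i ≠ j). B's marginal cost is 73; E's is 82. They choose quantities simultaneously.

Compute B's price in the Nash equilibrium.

174.0625

Firm B's profit: π = q_B(338 − 3q_B − 2q_E) − 73q_B.
∂π/∂q_B = 265 − 6q_B − 2q_E = 0 ⇒ q_B = 265/6 − (1/3)q_E.
Similarly q_E = 128/3 − (1/3)q_B.
Plugging q_E into B's best response: q_B = 265/6 − (1/3)(128/3 − (1/3)q_B) ⇒ (8/9)q_B = 539/18, so q_B = 33.6875.
Then q_E = 128/3 − (1/3)·33.6875 = 31.4375.
P_B = 338 − 3·33.6875 − 2·31.4375 = 174.0625.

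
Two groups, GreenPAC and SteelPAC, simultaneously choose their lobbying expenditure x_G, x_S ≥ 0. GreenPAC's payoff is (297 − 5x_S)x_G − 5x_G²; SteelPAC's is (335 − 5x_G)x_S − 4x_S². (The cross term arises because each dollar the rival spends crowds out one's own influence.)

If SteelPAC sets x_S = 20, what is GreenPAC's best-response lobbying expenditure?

19.7

Expanding GreenPAC's payoff: 297x_G − 5x_Sx_G − 5x_G².
∂π/∂x_G = 297 − 5x_S − 10x_G = 0, so x_G = 29.7 − 0.5x_S.
At x_S = 20: x_G = 29.7 − 0.5·20 = 19.7.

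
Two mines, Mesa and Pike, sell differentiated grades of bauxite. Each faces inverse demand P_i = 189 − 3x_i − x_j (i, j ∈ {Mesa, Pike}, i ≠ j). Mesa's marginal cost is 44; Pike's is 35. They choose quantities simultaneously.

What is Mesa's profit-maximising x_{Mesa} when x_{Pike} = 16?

21.5

Mine Mesa's profit: π = x_{Mesa}(189 − 3x_{Mesa} − x_{Pike}) − 44x_{Mesa}.
∂π/∂x_{Mesa} = 145 − 6x_{Mesa} − x_{Pike} = 0 ⇒ x_{Mesa} = 145/6 − (1/6)x_{Pike}.
At x_{Pike} = 16: x_{Mesa} = 145/6 − (1/6)·16 = 21.5.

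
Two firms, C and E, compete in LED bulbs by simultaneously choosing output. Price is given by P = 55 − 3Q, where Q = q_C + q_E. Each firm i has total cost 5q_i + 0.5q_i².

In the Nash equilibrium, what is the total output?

10

Firm C's profit: π = q_C(55 − 3(q_C + q_E)) − 5q_C − 0.5q_C².
∂π/∂q_C = 50 − 7q_C − 3q_E = 0, so q_C = 50/7 − (3/7)q_E.
Setting q_C = q_E in the reaction function: q_C = 50/7 − (3/7)q_C, so q_C = (50/7) / (10/7) = 5.
Total output: 5 + 5 = 10.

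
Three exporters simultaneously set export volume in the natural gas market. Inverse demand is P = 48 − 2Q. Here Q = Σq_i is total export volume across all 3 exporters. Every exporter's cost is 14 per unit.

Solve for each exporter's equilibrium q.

A representative exporter's profit is π_i = q_i(48 − 2Q) − 14q_i, with Q = q_i + Σ_{j≠i} q_j.
First-order condition: 34 − 4q_i − 2Σ_{j≠i} q_j = 0.
With identical exporters, set every q_j = q: then 34 − 4q − 4q = 0, i.e. q = 34/8 = 4.25.

4.25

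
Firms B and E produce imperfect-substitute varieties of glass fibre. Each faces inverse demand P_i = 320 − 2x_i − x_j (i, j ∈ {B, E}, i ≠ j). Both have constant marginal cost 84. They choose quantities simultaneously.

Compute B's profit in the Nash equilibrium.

4455.68

Firm B's profit: π = x_B(320 − 2x_B − x_E) − 84x_B.
∂π/∂x_B = 236 − 4x_B − x_E = 0 ⇒ x_B = 59 − 0.25x_E.
Setting x_B = x_E in the reaction function: x_B = 59 − 0.25x_B, so x_B = 59 / 1.25 = 47.2.
P_B = 320 − 2·47.2 − 47.2 = 178.4.
Profit = (178.4 − 84)·47.2 = 4455.68.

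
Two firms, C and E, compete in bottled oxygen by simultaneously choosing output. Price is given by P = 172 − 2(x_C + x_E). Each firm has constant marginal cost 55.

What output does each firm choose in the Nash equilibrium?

19.5

Firm C's profit: π = x_C(172 − 2(x_C + x_E)) − 55x_C.
∂π/∂x_C = 117 − 4x_C − 2x_E = 0, so x_C = 29.25 − 0.5x_E.
By symmetry x_E = x_C; substituting into the reaction function, 1.5x_C = 29.25 and x_C = 19.5.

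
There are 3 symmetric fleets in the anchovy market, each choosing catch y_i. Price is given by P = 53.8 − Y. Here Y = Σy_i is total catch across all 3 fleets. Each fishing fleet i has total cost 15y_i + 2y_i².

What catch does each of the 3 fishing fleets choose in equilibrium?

A representative fishing fleet's profit is π_i = y_i(53.8 − Y) − 15y_i − 2y_i², with Y = y_i + Σ_{j≠i} y_j.
First-order condition: 38.8 − 6y_i − Σ_{j≠i} y_j = 0.
With identical fishing fleets, set every y_j = y: then 38.8 − 6y − 2y = 0, i.e. y = 38.8/8 = 4.85.

4.85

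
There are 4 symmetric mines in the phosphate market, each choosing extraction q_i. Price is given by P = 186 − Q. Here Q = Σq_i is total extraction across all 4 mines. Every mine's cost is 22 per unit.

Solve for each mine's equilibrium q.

A representative mine's profit is π_i = q_i(186 − Q) − 22q_i, with Q = q_i + Σ_{j≠i} q_j.
First-order condition: 164 − 2q_i − Σ_{j≠i} q_j = 0.
In a symmetric equilibrium every mine chooses the same q, so Σ_{j≠i} q_j = 3q. The condition becomes 164 − 5q = 0, giving q = 164/5 = 32.8.

32.8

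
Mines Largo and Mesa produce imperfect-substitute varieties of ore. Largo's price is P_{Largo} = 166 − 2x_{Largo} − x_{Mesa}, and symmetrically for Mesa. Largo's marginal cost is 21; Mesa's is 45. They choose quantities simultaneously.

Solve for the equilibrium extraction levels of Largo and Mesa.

Mine Largo's profit: π = x_{Largo}(166 − 2x_{Largo} − x_{Mesa}) − 21x_{Largo}.
∂π/∂x_{Largo} = 145 − 4x_{Largo} − x_{Mesa} = 0 ⇒ x_{Largo} = 36.25 − 0.25x_{Mesa}.
Similarly x_{Mesa} = 30.25 − 0.25x_{Largo}.
Substituting the second reaction function into the first: x_{Largo} = 36.25 − 0.25(30.25 − 0.25x_{Largo}), which gives 0.9375x_{Largo} = 28.6875 ⇒ x_{Largo} = 30.6.
Then x_{Mesa} = 30.25 − 0.25·30.6 = 22.6.

30.6, 22.6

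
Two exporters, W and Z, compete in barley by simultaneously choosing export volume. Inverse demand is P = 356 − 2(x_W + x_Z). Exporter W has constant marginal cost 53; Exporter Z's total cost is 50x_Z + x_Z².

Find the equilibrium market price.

Exporter W's profit: π = x_W(356 − 2(x_W + x_Z)) − 53x_W.
∂π/∂x_W = 303 − 4x_W − 2x_Z = 0, so x_W = 75.75 − 0.5x_Z.
For Z: ∂π/∂x_Z = 306 − 6x_Z − 2x_W = 0 ⇒ x_Z = 51 − (1/3)x_W.
Plugging x_Z into W's best response: x_W = 75.75 − 0.5(51 − (1/3)x_W) ⇒ (5/6)x_W = 50.25, so x_W = 60.3.
Then x_Z = 51 − (1/3)·60.3 = 30.9.
Equilibrium price: P = 356 − 2·91.2 = 173.6.

173.6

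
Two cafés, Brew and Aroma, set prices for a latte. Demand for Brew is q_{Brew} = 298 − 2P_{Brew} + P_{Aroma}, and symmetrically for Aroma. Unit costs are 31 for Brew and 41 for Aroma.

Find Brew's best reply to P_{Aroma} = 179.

134.75

Brew's profit: π = (P_{Brew} − 31)(298 − 2P_{Brew} + P_{Aroma}).
∂π/∂P_{Brew} = 360 − 4P_{Brew} + P_{Aroma} = 0 ⇒ P_{Brew} = 90 + 0.25P_{Aroma}.
At P_{Aroma} = 179: P_{Brew} = 90 + 0.25·179 = 134.75.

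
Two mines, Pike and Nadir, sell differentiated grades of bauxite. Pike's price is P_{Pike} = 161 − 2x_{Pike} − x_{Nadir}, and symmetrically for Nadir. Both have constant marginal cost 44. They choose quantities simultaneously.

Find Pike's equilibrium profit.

Mine Pike's profit: π = x_{Pike}(161 − 2x_{Pike} − x_{Nadir}) − 44x_{Pike}.
∂π/∂x_{Pike} = 117 − 4x_{Pike} − x_{Nadir} = 0 ⇒ x_{Pike} = 29.25 − 0.25x_{Nadir}.
The game is symmetric, so in equilibrium x_{Nadir} = x_{Pike}: the reaction function gives 1.25x_{Pike} = 29.25, hence x_{Pike} = 23.4.
P_{Pike} = 161 − 2·23.4 − 23.4 = 90.8.
Profit = (90.8 − 44)·23.4 = 1095.12.

1095.12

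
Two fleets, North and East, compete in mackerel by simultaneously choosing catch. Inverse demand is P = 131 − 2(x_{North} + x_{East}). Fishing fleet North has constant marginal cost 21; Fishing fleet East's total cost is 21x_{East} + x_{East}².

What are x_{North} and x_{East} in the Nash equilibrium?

22, 11

Fishing fleet North's profit: π = x_{North}(131 − 2(x_{North} + x_{East})) − 21x_{North}.
∂π/∂x_{North} = 110 − 4x_{North} − 2x_{East} = 0, so x_{North} = 27.5 − 0.5x_{East}.
For East: ∂π/∂x_{East} = 110 − 6x_{East} − 2x_{North} = 0 ⇒ x_{East} = 55/3 − (1/3)x_{North}.
Plugging x_{East} into North's best response: x_{North} = 27.5 − 0.5(55/3 − (1/3)x_{North}) ⇒ (5/6)x_{North} = 55/3, so x_{North} = 22.
Then x_{East} = 55/3 − (1/3)·22 = 11.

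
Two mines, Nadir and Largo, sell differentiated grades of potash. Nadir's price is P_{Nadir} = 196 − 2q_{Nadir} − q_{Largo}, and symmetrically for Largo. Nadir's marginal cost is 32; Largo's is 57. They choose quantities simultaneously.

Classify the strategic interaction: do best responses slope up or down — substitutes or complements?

Mine Nadir's profit: π = q_{Nadir}(196 − 2q_{Nadir} − q_{Largo}) − 32q_{Nadir}.
∂π/∂q_{Nadir} = 164 − 4q_{Nadir} − q_{Largo} = 0 ⇒ q_{Nadir} = 41 − 0.25q_{Largo}.
The best-response slope dq_{Nadir}/dq_{Largo} = −0.25 < 0: the reaction function is downward-sloping, so the choices are strategic substitutes.

strategic substitutes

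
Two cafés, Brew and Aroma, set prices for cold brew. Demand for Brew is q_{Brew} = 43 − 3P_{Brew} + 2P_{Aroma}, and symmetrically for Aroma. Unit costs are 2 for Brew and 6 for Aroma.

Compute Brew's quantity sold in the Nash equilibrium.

33

Brew's profit: π = (P_{Brew} − 2)(43 − 3P_{Brew} + 2P_{Aroma}).
∂π/∂P_{Brew} = 49 − 6P_{Brew} + 2P_{Aroma} = 0 ⇒ P_{Brew} = 49/6 + (1/3)P_{Aroma}.
Similarly P_{Aroma} = 61/6 + (1/3)P_{Brew}.
Plugging P_{Aroma} into Brew's best response: P_{Brew} = 49/6 + (1/3)(61/6 + (1/3)P_{Brew}) ⇒ (8/9)P_{Brew} = 104/9, so P_{Brew} = 13.
Then P_{Aroma} = 61/6 + (1/3)·13 = 14.5.
q_{Brew} = 43 − 3·13 + 2·14.5 = 33.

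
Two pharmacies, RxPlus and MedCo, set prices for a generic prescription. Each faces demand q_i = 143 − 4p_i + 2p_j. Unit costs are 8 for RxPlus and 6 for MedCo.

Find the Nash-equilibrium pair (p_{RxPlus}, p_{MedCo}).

28.9, 28.1

RxPlus's profit: π = (p_{RxPlus} − 8)(143 − 4p_{RxPlus} + 2p_{MedCo}).
∂π/∂p_{RxPlus} = 175 − 8p_{RxPlus} + 2p_{MedCo} = 0 ⇒ p_{RxPlus} = 21.875 + 0.25p_{MedCo}.
Similarly p_{MedCo} = 20.875 + 0.25p_{RxPlus}.
Substituting the second reaction function into the first: p_{RxPlus} = 21.875 + 0.25(20.875 + 0.25p_{RxPlus}), which gives 0.9375p_{RxPlus} = 867/32 ⇒ p_{RxPlus} = 28.9.
Then p_{MedCo} = 20.875 + 0.25·28.9 = 28.1.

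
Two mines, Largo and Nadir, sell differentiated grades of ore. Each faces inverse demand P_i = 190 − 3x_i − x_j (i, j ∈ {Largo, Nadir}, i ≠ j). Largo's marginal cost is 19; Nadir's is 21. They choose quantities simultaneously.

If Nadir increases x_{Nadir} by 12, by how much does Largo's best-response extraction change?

-2

Mine Largo's profit: π = x_{Largo}(190 − 3x_{Largo} − x_{Nadir}) − 19x_{Largo}.
∂π/∂x_{Largo} = 171 − 6x_{Largo} − x_{Nadir} = 0 ⇒ x_{Largo} = 28.5 − (1/6)x_{Nadir}.
The reaction-function slope is −1/6, so a 12-unit rise in x_{Nadir} moves x_{Largo} by −1/6 × 12 = −2. Largo's best response falls — the actions are strategic substitutes.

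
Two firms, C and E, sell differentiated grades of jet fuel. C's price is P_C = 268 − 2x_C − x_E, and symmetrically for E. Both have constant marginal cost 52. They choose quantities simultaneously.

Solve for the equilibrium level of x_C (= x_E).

Firm C's profit: π = x_C(268 − 2x_C − x_E) − 52x_C.
∂π/∂x_C = 216 − 4x_C − x_E = 0 ⇒ x_C = 54 − 0.25x_E.
By symmetry x_E = x_C; substituting into the reaction function, 1.25x_C = 54 and x_C = 43.2.

43.2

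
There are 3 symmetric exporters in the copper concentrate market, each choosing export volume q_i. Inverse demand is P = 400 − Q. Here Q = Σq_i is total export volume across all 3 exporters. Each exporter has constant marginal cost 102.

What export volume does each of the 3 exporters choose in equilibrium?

74.5

A representative exporter's profit is π_i = q_i(400 − Q) − 102q_i, with Q = q_i + Σ_{j≠i} q_j.
First-order condition: 298 − 2q_i − Σ_{j≠i} q_j = 0.
With identical exporters, set every q_j = q: then 298 − 2q − 2q = 0, i.e. q = 298/4 = 74.5.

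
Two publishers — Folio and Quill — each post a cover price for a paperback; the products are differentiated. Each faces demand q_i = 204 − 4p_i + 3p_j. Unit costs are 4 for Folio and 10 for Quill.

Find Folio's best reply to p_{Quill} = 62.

50.75

Folio's profit: π = (p_{Folio} − 4)(204 − 4p_{Folio} + 3p_{Quill}).
∂π/∂p_{Folio} = 220 − 8p_{Folio} + 3p_{Quill} = 0 ⇒ p_{Folio} = 27.5 + 0.375p_{Quill}.
At p_{Quill} = 62: p_{Folio} = 27.5 + 0.375·62 = 50.75.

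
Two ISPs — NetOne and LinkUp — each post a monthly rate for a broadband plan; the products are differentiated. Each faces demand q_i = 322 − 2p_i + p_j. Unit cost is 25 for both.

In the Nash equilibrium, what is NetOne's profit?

NetOne's profit: π = (p_{NetOne} − 25)(322 − 2p_{NetOne} + p_{LinkUp}).
∂π/∂p_{NetOne} = 372 − 4p_{NetOne} + p_{LinkUp} = 0 ⇒ p_{NetOne} = 93 + 0.25p_{LinkUp}.
Setting p_{NetOne} = p_{LinkUp} in the reaction function: p_{NetOne} = 93 + 0.25p_{NetOne}, so p_{NetOne} = 93 / 0.75 = 124.
q_{NetOne} = 322 − 2·124 + 124 = 198.
Profit = (124 − 25)·198 = 19602.

19602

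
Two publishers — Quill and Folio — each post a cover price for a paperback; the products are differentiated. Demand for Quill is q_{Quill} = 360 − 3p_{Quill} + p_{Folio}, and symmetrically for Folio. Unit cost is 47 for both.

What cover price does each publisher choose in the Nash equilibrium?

Quill's profit: π = (p_{Quill} − 47)(360 − 3p_{Quill} + p_{Folio}).
∂π/∂p_{Quill} = 501 − 6p_{Quill} + p_{Folio} = 0 ⇒ p_{Quill} = 83.5 + (1/6)p_{Folio}.
By symmetry p_{Folio} = p_{Quill}; substituting into the reaction function, (5/6)p_{Quill} = 83.5 and p_{Quill} = 100.2.

100.2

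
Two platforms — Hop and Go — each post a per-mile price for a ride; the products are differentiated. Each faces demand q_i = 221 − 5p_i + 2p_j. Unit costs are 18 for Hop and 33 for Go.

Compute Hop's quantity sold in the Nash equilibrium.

Hop's profit: π = (p_{Hop} − 18)(221 − 5p_{Hop} + 2p_{Go}).
∂π/∂p_{Hop} = 311 − 10p_{Hop} + 2p_{Go} = 0 ⇒ p_{Hop} = 31.1 + 0.2p_{Go}.
Similarly p_{Go} = 38.6 + 0.2p_{Hop}.
Plugging p_{Go} into Hop's best response: p_{Hop} = 31.1 + 0.2(38.6 + 0.2p_{Hop}) ⇒ 0.96p_{Hop} = 38.82, so p_{Hop} = 40.4375.
Then p_{Go} = 38.6 + 0.2·40.4375 = 46.6875.
q_{Hop} = 221 − 5·40.4375 + 2·46.6875 = 112.1875.

112.1875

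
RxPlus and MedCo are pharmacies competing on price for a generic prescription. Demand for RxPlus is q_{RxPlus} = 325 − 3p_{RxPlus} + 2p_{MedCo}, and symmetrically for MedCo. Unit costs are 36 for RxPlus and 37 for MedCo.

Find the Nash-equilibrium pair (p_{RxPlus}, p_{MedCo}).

108.4375, 108.8125

RxPlus's profit: π = (p_{RxPlus} − 36)(325 − 3p_{RxPlus} + 2p_{MedCo}).
∂π/∂p_{RxPlus} = 433 − 6p_{RxPlus} + 2p_{MedCo} = 0 ⇒ p_{RxPlus} = 433/6 + (1/3)p_{MedCo}.
Similarly p_{MedCo} = 218/3 + (1/3)p_{RxPlus}.
Plugging p_{MedCo} into RxPlus's best response: p_{RxPlus} = 433/6 + (1/3)(218/3 + (1/3)p_{RxPlus}) ⇒ (8/9)p_{RxPlus} = 1735/18, so p_{RxPlus} = 108.4375.
Then p_{MedCo} = 218/3 + (1/3)·108.4375 = 108.8125.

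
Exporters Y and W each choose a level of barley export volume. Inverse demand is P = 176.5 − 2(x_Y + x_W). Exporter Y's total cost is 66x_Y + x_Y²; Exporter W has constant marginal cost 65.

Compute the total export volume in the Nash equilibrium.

33.35

Exporter Y's profit: π = x_Y(176.5 − 2(x_Y + x_W)) − 66x_Y − x_Y².
∂π/∂x_Y = 110.5 − 6x_Y − 2x_W = 0, so x_Y = 221/12 − (1/3)x_W.
For W: ∂π/∂x_W = 111.5 − 4x_W − 2x_Y = 0 ⇒ x_W = 27.875 − 0.5x_Y.
Plugging x_W into Y's best response: x_Y = 221/12 − (1/3)(27.875 − 0.5x_Y) ⇒ (5/6)x_Y = 9.125, so x_Y = 10.95.
Then x_W = 27.875 − 0.5·10.95 = 22.4.
Total export volume: 10.95 + 22.4 = 33.35.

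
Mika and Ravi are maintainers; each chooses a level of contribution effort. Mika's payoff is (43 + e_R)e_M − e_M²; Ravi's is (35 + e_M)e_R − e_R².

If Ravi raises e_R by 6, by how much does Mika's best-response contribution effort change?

Expanding Mika's payoff: 43e_M + e_Re_M − e_M².
∂π/∂e_M = 43 + e_R − 2e_M = 0, so e_M = 21.5 + 0.5e_R.
The reaction-function slope is 0.5, so a 6-unit rise in e_R moves e_M by 0.5 × 6 = 3. Mika's best response rises — the actions are strategic complements.

3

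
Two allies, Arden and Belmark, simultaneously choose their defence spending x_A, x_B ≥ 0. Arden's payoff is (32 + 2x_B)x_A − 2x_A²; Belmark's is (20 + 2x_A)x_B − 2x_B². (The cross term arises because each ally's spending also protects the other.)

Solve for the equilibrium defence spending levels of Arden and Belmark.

14, 12

Expanding Arden's payoff: 32x_A + 2x_Bx_A − 2x_A².
∂π/∂x_A = 32 + 2x_B − 4x_A = 0, so x_A = 8 + 0.5x_B.
Likewise for Belmark: x_B = 5 + 0.5x_A.
Plugging x_B into Arden's best response: x_A = 8 + 0.5(5 + 0.5x_A) ⇒ 0.75x_A = 10.5, so x_A = 14.
Then x_B = 5 + 0.5·14 = 12.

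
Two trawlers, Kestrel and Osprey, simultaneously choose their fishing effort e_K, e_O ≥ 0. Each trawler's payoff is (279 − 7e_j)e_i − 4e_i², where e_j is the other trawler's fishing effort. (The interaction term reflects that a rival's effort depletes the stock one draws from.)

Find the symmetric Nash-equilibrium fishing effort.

18.6

Kestrel's payoff is (279 − 7e_O)e_K − 4e_K².
∂π/∂e_K = 279 − 7e_O − 8e_K = 0, so e_K = 34.875 − 0.875e_O.
Setting e_K = e_O in the reaction function: e_K = 34.875 − 0.875e_K, so e_K = 34.875 / 1.875 = 18.6.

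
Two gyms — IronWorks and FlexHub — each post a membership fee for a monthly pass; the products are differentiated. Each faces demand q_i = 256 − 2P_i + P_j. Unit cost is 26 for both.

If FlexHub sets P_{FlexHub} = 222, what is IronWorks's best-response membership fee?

IronWorks's profit: π = (P_{IronWorks} − 26)(256 − 2P_{IronWorks} + P_{FlexHub}).
∂π/∂P_{IronWorks} = 308 − 4P_{IronWorks} + P_{FlexHub} = 0 ⇒ P_{IronWorks} = 77 + 0.25P_{FlexHub}.
At P_{FlexHub} = 222: P_{IronWorks} = 77 + 0.25·222 = 132.5.

132.5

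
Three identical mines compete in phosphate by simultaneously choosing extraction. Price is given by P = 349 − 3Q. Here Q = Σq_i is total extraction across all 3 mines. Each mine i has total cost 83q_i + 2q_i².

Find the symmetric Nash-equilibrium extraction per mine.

A representative mine's profit is π_i = q_i(349 − 3Q) − 83q_i − 2q_i², with Q = q_i + Σ_{j≠i} q_j.
First-order condition: 266 − 10q_i − 3Σ_{j≠i} q_j = 0.
In a symmetric equilibrium every mine chooses the same q, so Σ_{j≠i} q_j = 2q. The condition becomes 266 − 16q = 0, giving q = 266/16 = 16.625.

16.625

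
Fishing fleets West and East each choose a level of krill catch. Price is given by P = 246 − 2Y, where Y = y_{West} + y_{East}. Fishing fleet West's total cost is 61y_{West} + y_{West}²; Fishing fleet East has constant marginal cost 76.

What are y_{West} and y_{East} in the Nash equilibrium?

20, 32.5

Fishing fleet West's profit: π = y_{West}(246 − 2(y_{West} + y_{East})) − 61y_{West} − y_{West}².
∂π/∂y_{West} = 185 − 6y_{West} − 2y_{East} = 0, so y_{West} = 185/6 − (1/3)y_{East}.
For East: ∂π/∂y_{East} = 170 − 4y_{East} − 2y_{West} = 0 ⇒ y_{East} = 42.5 − 0.5y_{West}.
Solving the two reaction functions simultaneously: (1 − (−1/3)(−0.5))y_{West} = 185/6 − (1/3)·42.5, so (5/6)y_{West} = 50/3 and y_{West} = 20.
Then y_{East} = 42.5 − 0.5·20 = 32.5.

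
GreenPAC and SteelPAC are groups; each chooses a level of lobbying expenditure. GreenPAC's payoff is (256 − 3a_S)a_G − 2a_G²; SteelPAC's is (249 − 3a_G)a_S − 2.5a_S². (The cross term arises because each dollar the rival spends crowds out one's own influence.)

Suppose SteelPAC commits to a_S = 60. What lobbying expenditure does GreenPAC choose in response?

Expanding GreenPAC's payoff: 256a_G − 3a_Sa_G − 2a_G².
∂π/∂a_G = 256 − 3a_S − 4a_G = 0, so a_G = 64 − 0.75a_S.
At a_S = 60: a_G = 64 − 0.75·60 = 19.

19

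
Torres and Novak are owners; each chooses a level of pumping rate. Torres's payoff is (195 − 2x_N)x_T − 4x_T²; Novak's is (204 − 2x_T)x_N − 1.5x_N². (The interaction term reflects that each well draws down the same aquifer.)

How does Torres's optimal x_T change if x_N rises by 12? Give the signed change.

-3

Expanding Torres's payoff: 195x_T − 2x_Nx_T − 4x_T².
∂π/∂x_T = 195 − 2x_N − 8x_T = 0, so x_T = 24.375 − 0.25x_N.
The reaction-function slope is −0.25, so a 12-unit rise in x_N moves x_T by −0.25 × 12 = −3. Torres's best response falls — the actions are strategic substitutes.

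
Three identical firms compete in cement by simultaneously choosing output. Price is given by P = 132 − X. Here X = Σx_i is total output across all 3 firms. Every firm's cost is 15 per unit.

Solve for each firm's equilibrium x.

29.25

A representative firm's profit is π_i = x_i(132 − X) − 15x_i, with X = x_i + Σ_{j≠i} x_j.
First-order condition: 117 − 2x_i − Σ_{j≠i} x_j = 0.
Imposing symmetry (x_j = x for all j) turns Σ_{j≠i} x_j into 2x, so 117 = 4x and x = 29.25.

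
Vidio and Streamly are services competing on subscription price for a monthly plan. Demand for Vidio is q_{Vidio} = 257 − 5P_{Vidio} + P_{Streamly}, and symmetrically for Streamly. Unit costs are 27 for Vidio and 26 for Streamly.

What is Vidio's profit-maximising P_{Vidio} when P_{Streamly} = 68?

46

Vidio's profit: π = (P_{Vidio} − 27)(257 − 5P_{Vidio} + P_{Streamly}).
∂π/∂P_{Vidio} = 392 − 10P_{Vidio} + P_{Streamly} = 0 ⇒ P_{Vidio} = 39.2 + 0.1P_{Streamly}.
At P_{Streamly} = 68: P_{Vidio} = 39.2 + 0.1·68 = 46.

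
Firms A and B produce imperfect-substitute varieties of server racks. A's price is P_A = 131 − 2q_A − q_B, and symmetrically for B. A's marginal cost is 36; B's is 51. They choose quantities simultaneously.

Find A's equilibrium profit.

800

Firm A's profit: π = q_A(131 − 2q_A − q_B) − 36q_A.
∂π/∂q_A = 95 − 4q_A − q_B = 0 ⇒ q_A = 23.75 − 0.25q_B.
Similarly q_B = 20 − 0.25q_A.
Plugging q_B into A's best response: q_A = 23.75 − 0.25(20 − 0.25q_A) ⇒ 0.9375q_A = 18.75, so q_A = 20.
Then q_B = 20 − 0.25·20 = 15.
P_A = 131 − 2·20 − 15 = 76.
Profit = (76 − 36)·20 = 800.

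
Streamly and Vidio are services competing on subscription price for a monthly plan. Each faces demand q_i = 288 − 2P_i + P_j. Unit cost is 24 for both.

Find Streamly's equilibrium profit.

15488

Streamly's profit: π = (P_{Streamly} − 24)(288 − 2P_{Streamly} + P_{Vidio}).
∂π/∂P_{Streamly} = 336 − 4P_{Streamly} + P_{Vidio} = 0 ⇒ P_{Streamly} = 84 + 0.25P_{Vidio}.
The game is symmetric, so in equilibrium P_{Vidio} = P_{Streamly}: the reaction function gives 0.75P_{Streamly} = 84, hence P_{Streamly} = 112.
q_{Streamly} = 288 − 2·112 + 112 = 176.
Profit = (112 − 24)·176 = 15488.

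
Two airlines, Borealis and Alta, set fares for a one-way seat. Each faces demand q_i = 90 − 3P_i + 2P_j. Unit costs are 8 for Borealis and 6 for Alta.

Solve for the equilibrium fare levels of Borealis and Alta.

28.125, 27.375

Borealis's profit: π = (P_{Borealis} − 8)(90 − 3P_{Borealis} + 2P_{Alta}).
∂π/∂P_{Borealis} = 114 − 6P_{Borealis} + 2P_{Alta} = 0 ⇒ P_{Borealis} = 19 + (1/3)P_{Alta}.
Similarly P_{Alta} = 18 + (1/3)P_{Borealis}.
Substituting the second reaction function into the first: P_{Borealis} = 19 + (1/3)(18 + (1/3)P_{Borealis}), which gives (8/9)P_{Borealis} = 25 ⇒ P_{Borealis} = 28.125.
Then P_{Alta} = 18 + (1/3)·28.125 = 27.375.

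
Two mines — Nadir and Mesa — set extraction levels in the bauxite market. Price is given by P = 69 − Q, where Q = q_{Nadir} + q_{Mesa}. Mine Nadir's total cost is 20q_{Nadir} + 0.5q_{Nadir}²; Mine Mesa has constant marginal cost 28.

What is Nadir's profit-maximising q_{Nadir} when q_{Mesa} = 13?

12

Mine Nadir's profit: π = q_{Nadir}(69 − (q_{Nadir} + q_{Mesa})) − 20q_{Nadir} − 0.5q_{Nadir}².
∂π/∂q_{Nadir} = 49 − 3q_{Nadir} − q_{Mesa} = 0, so q_{Nadir} = 49/3 − (1/3)q_{Mesa}.
At q_{Mesa} = 13: q_{Nadir} = 49/3 − (1/3)·13 = 12.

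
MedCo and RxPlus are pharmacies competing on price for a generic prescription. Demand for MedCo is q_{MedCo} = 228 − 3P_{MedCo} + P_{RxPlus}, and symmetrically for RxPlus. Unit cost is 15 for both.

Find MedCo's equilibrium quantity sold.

MedCo's profit: π = (P_{MedCo} − 15)(228 − 3P_{MedCo} + P_{RxPlus}).
∂π/∂P_{MedCo} = 273 − 6P_{MedCo} + P_{RxPlus} = 0 ⇒ P_{MedCo} = 45.5 + (1/6)P_{RxPlus}.
Setting P_{MedCo} = P_{RxPlus} in the reaction function: P_{MedCo} = 45.5 + (1/6)P_{MedCo}, so P_{MedCo} = 45.5 / (5/6) = 54.6.
q_{MedCo} = 228 − 3·54.6 + 54.6 = 118.8.

118.8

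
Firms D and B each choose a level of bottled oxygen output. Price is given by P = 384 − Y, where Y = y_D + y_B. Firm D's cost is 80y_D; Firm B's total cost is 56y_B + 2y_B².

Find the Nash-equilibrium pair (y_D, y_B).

Firm D's profit: π = y_D(384 − (y_D + y_B)) − 80y_D.
∂π/∂y_D = 304 − 2y_D − y_B = 0, so y_D = 152 − 0.5y_B.
For B: ∂π/∂y_B = 328 − 6y_B − y_D = 0 ⇒ y_B = 164/3 − (1/6)y_D.
Solving the two reaction functions simultaneously: (1 − (−0.5)(−1/6))y_D = 152 − 0.5·(164/3), so (11/12)y_D = 374/3 and y_D = 136.
Then y_B = 164/3 − (1/6)·136 = 32.

136, 32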